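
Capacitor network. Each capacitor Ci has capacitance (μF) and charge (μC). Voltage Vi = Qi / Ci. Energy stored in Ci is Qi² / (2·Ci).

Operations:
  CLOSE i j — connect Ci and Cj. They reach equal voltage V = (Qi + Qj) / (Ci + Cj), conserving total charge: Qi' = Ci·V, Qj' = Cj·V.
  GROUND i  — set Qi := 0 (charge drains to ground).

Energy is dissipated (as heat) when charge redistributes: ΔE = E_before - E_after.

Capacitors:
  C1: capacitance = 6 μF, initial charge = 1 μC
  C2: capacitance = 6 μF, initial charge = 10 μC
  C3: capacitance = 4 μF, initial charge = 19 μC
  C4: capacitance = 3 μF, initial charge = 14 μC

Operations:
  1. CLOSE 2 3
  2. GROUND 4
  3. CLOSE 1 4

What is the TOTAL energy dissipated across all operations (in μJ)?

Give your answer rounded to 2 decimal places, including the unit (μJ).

Answer: 44.10 μJ

Derivation:
Initial: C1(6μF, Q=1μC, V=0.17V), C2(6μF, Q=10μC, V=1.67V), C3(4μF, Q=19μC, V=4.75V), C4(3μF, Q=14μC, V=4.67V)
Op 1: CLOSE 2-3: Q_total=29.00, C_total=10.00, V=2.90; Q2=17.40, Q3=11.60; dissipated=11.408
Op 2: GROUND 4: Q4=0; energy lost=32.667
Op 3: CLOSE 1-4: Q_total=1.00, C_total=9.00, V=0.11; Q1=0.67, Q4=0.33; dissipated=0.028
Total dissipated: 44.103 μJ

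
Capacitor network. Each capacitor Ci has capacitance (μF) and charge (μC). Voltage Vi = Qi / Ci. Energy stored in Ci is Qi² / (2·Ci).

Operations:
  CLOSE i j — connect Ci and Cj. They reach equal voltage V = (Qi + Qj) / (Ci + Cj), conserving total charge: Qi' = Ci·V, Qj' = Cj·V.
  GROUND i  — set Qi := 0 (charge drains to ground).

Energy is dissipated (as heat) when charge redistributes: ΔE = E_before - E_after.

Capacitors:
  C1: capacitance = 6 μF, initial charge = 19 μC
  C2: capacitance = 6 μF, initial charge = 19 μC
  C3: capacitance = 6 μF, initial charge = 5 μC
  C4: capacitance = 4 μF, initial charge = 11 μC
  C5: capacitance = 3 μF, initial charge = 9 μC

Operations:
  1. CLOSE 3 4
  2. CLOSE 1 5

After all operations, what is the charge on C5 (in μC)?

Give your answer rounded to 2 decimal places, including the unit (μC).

Initial: C1(6μF, Q=19μC, V=3.17V), C2(6μF, Q=19μC, V=3.17V), C3(6μF, Q=5μC, V=0.83V), C4(4μF, Q=11μC, V=2.75V), C5(3μF, Q=9μC, V=3.00V)
Op 1: CLOSE 3-4: Q_total=16.00, C_total=10.00, V=1.60; Q3=9.60, Q4=6.40; dissipated=4.408
Op 2: CLOSE 1-5: Q_total=28.00, C_total=9.00, V=3.11; Q1=18.67, Q5=9.33; dissipated=0.028
Final charges: Q1=18.67, Q2=19.00, Q3=9.60, Q4=6.40, Q5=9.33

Answer: 9.33 μC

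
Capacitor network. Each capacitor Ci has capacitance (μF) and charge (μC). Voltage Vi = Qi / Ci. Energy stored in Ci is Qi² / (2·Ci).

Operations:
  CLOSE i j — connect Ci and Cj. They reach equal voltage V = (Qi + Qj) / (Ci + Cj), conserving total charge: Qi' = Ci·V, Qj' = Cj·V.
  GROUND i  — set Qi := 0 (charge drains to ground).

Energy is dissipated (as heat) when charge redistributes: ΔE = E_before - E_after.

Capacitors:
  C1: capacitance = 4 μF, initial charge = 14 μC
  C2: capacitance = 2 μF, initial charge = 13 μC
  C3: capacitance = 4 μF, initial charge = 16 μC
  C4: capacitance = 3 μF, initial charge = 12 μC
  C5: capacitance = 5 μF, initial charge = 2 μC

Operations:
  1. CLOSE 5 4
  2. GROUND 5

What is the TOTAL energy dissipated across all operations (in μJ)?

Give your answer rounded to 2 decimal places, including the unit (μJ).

Initial: C1(4μF, Q=14μC, V=3.50V), C2(2μF, Q=13μC, V=6.50V), C3(4μF, Q=16μC, V=4.00V), C4(3μF, Q=12μC, V=4.00V), C5(5μF, Q=2μC, V=0.40V)
Op 1: CLOSE 5-4: Q_total=14.00, C_total=8.00, V=1.75; Q5=8.75, Q4=5.25; dissipated=12.150
Op 2: GROUND 5: Q5=0; energy lost=7.656
Total dissipated: 19.806 μJ

Answer: 19.81 μJ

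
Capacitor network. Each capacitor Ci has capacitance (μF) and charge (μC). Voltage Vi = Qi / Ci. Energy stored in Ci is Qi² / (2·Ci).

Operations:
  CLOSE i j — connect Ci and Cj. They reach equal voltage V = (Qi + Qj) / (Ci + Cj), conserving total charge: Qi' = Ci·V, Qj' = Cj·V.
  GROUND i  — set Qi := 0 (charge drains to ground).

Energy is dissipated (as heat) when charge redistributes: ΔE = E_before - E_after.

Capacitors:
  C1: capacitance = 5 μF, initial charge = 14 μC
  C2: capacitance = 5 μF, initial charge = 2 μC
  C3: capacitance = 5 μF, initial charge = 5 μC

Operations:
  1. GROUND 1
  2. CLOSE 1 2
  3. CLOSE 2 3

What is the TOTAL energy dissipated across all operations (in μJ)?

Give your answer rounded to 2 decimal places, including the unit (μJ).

Initial: C1(5μF, Q=14μC, V=2.80V), C2(5μF, Q=2μC, V=0.40V), C3(5μF, Q=5μC, V=1.00V)
Op 1: GROUND 1: Q1=0; energy lost=19.600
Op 2: CLOSE 1-2: Q_total=2.00, C_total=10.00, V=0.20; Q1=1.00, Q2=1.00; dissipated=0.200
Op 3: CLOSE 2-3: Q_total=6.00, C_total=10.00, V=0.60; Q2=3.00, Q3=3.00; dissipated=0.800
Total dissipated: 20.600 μJ

Answer: 20.60 μJ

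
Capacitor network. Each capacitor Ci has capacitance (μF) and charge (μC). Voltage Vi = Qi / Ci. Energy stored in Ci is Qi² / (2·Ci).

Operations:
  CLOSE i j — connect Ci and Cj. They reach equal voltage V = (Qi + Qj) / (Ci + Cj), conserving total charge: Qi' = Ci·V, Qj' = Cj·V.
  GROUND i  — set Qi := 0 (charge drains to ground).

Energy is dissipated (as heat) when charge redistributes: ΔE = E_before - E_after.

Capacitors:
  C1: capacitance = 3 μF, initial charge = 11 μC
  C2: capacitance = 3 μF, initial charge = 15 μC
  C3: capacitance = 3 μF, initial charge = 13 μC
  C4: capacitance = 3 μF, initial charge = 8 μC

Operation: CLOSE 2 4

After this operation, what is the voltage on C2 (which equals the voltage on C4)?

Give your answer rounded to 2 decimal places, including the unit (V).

Answer: 3.83 V

Derivation:
Initial: C1(3μF, Q=11μC, V=3.67V), C2(3μF, Q=15μC, V=5.00V), C3(3μF, Q=13μC, V=4.33V), C4(3μF, Q=8μC, V=2.67V)
Op 1: CLOSE 2-4: Q_total=23.00, C_total=6.00, V=3.83; Q2=11.50, Q4=11.50; dissipated=4.083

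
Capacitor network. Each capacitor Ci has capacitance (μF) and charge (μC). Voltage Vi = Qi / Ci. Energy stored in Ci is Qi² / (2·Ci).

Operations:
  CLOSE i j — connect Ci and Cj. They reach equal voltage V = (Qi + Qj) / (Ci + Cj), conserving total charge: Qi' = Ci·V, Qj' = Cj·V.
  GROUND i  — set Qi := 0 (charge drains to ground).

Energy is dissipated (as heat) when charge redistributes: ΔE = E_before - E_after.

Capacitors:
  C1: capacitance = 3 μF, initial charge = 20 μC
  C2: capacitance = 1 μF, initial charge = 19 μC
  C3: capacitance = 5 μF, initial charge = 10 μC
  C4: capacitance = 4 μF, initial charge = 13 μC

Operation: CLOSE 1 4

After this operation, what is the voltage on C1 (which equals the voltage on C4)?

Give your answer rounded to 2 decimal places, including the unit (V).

Answer: 4.71 V

Derivation:
Initial: C1(3μF, Q=20μC, V=6.67V), C2(1μF, Q=19μC, V=19.00V), C3(5μF, Q=10μC, V=2.00V), C4(4μF, Q=13μC, V=3.25V)
Op 1: CLOSE 1-4: Q_total=33.00, C_total=7.00, V=4.71; Q1=14.14, Q4=18.86; dissipated=10.006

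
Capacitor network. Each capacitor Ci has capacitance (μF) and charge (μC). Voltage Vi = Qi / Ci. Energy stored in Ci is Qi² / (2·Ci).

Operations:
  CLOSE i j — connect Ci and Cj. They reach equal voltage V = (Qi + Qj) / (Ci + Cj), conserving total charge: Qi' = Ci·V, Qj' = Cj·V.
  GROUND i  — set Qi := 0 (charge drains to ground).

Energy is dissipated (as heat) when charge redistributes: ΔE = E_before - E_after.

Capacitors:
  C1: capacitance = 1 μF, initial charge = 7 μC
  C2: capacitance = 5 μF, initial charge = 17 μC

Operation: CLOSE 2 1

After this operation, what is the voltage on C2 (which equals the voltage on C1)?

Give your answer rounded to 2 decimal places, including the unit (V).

Initial: C1(1μF, Q=7μC, V=7.00V), C2(5μF, Q=17μC, V=3.40V)
Op 1: CLOSE 2-1: Q_total=24.00, C_total=6.00, V=4.00; Q2=20.00, Q1=4.00; dissipated=5.400

Answer: 4.00 V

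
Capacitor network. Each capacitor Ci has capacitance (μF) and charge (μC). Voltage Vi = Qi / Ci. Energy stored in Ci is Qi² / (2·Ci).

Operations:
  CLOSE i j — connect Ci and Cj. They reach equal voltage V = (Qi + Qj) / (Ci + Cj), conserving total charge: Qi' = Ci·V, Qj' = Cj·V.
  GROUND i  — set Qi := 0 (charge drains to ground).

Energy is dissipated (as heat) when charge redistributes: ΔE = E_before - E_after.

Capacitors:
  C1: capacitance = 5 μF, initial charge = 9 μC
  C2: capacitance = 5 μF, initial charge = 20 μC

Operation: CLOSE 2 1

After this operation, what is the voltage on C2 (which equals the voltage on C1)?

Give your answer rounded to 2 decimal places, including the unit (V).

Initial: C1(5μF, Q=9μC, V=1.80V), C2(5μF, Q=20μC, V=4.00V)
Op 1: CLOSE 2-1: Q_total=29.00, C_total=10.00, V=2.90; Q2=14.50, Q1=14.50; dissipated=6.050

Answer: 2.90 V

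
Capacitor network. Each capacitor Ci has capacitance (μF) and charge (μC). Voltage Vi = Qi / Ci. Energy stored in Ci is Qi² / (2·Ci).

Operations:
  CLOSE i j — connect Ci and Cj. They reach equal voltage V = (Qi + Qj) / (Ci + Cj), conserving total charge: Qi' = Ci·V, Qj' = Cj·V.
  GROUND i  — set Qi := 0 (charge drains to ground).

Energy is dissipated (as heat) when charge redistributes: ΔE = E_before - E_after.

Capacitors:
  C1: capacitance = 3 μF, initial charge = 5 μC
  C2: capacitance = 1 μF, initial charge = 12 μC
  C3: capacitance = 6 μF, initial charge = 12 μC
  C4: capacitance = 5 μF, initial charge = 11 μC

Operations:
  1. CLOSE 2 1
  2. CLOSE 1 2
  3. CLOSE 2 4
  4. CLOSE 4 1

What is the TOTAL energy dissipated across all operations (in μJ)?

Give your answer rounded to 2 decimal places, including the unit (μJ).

Answer: 44.53 μJ

Derivation:
Initial: C1(3μF, Q=5μC, V=1.67V), C2(1μF, Q=12μC, V=12.00V), C3(6μF, Q=12μC, V=2.00V), C4(5μF, Q=11μC, V=2.20V)
Op 1: CLOSE 2-1: Q_total=17.00, C_total=4.00, V=4.25; Q2=4.25, Q1=12.75; dissipated=40.042
Op 2: CLOSE 1-2: Q_total=17.00, C_total=4.00, V=4.25; Q1=12.75, Q2=4.25; dissipated=0.000
Op 3: CLOSE 2-4: Q_total=15.25, C_total=6.00, V=2.54; Q2=2.54, Q4=12.71; dissipated=1.751
Op 4: CLOSE 4-1: Q_total=25.46, C_total=8.00, V=3.18; Q4=15.91, Q1=9.55; dissipated=2.736
Total dissipated: 44.529 μJ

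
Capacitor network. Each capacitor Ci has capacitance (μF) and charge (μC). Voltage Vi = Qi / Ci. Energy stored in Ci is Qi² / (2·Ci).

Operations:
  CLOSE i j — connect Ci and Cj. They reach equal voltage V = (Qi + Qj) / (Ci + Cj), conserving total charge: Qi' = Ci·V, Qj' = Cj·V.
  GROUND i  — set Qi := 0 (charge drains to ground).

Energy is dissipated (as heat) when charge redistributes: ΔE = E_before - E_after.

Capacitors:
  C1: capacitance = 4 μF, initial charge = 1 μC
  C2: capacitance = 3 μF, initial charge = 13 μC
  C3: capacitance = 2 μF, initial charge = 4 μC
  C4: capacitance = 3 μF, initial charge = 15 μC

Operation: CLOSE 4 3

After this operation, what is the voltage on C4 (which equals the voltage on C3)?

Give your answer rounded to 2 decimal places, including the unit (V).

Initial: C1(4μF, Q=1μC, V=0.25V), C2(3μF, Q=13μC, V=4.33V), C3(2μF, Q=4μC, V=2.00V), C4(3μF, Q=15μC, V=5.00V)
Op 1: CLOSE 4-3: Q_total=19.00, C_total=5.00, V=3.80; Q4=11.40, Q3=7.60; dissipated=5.400

Answer: 3.80 V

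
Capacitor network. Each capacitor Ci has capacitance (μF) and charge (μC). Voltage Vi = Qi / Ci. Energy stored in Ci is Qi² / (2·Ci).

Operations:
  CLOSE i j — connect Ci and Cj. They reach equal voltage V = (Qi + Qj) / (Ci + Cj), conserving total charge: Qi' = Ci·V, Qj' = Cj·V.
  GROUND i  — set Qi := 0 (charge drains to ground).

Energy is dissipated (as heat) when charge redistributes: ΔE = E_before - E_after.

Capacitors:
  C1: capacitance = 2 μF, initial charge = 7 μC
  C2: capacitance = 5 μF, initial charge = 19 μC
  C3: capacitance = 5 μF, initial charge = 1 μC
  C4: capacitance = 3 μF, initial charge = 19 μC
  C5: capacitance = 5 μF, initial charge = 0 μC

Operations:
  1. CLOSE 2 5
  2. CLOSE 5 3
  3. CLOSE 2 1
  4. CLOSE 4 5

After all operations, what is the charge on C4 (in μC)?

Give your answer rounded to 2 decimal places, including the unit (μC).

Initial: C1(2μF, Q=7μC, V=3.50V), C2(5μF, Q=19μC, V=3.80V), C3(5μF, Q=1μC, V=0.20V), C4(3μF, Q=19μC, V=6.33V), C5(5μF, Q=0μC, V=0.00V)
Op 1: CLOSE 2-5: Q_total=19.00, C_total=10.00, V=1.90; Q2=9.50, Q5=9.50; dissipated=18.050
Op 2: CLOSE 5-3: Q_total=10.50, C_total=10.00, V=1.05; Q5=5.25, Q3=5.25; dissipated=3.612
Op 3: CLOSE 2-1: Q_total=16.50, C_total=7.00, V=2.36; Q2=11.79, Q1=4.71; dissipated=1.829
Op 4: CLOSE 4-5: Q_total=24.25, C_total=8.00, V=3.03; Q4=9.09, Q5=15.16; dissipated=26.169
Final charges: Q1=4.71, Q2=11.79, Q3=5.25, Q4=9.09, Q5=15.16

Answer: 9.09 μC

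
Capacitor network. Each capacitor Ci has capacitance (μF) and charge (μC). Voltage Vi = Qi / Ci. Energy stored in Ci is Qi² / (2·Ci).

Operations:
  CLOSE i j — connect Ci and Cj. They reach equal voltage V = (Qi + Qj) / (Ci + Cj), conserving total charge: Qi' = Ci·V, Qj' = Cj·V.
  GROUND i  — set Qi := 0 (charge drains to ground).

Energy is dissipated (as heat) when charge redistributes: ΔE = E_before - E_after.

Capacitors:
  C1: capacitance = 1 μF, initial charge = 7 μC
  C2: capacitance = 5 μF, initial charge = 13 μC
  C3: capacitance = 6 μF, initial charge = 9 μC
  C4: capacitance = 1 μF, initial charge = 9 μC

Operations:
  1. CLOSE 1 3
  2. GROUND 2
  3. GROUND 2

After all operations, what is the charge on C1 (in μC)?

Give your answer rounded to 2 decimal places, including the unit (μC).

Answer: 2.29 μC

Derivation:
Initial: C1(1μF, Q=7μC, V=7.00V), C2(5μF, Q=13μC, V=2.60V), C3(6μF, Q=9μC, V=1.50V), C4(1μF, Q=9μC, V=9.00V)
Op 1: CLOSE 1-3: Q_total=16.00, C_total=7.00, V=2.29; Q1=2.29, Q3=13.71; dissipated=12.964
Op 2: GROUND 2: Q2=0; energy lost=16.900
Op 3: GROUND 2: Q2=0; energy lost=0.000
Final charges: Q1=2.29, Q2=0.00, Q3=13.71, Q4=9.00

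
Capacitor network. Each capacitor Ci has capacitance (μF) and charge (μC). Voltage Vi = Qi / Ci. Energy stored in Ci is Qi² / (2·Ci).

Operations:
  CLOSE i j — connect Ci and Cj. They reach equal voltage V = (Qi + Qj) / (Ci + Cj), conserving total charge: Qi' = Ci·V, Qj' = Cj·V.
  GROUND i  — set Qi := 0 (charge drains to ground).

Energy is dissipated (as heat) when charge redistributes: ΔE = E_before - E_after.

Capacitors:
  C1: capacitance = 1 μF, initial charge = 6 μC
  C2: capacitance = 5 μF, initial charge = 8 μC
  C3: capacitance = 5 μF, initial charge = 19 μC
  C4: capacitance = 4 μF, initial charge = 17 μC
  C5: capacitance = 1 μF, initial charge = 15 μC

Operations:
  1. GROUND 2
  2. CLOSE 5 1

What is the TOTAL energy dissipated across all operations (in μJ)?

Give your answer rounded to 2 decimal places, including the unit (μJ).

Answer: 26.65 μJ

Derivation:
Initial: C1(1μF, Q=6μC, V=6.00V), C2(5μF, Q=8μC, V=1.60V), C3(5μF, Q=19μC, V=3.80V), C4(4μF, Q=17μC, V=4.25V), C5(1μF, Q=15μC, V=15.00V)
Op 1: GROUND 2: Q2=0; energy lost=6.400
Op 2: CLOSE 5-1: Q_total=21.00, C_total=2.00, V=10.50; Q5=10.50, Q1=10.50; dissipated=20.250
Total dissipated: 26.650 μJ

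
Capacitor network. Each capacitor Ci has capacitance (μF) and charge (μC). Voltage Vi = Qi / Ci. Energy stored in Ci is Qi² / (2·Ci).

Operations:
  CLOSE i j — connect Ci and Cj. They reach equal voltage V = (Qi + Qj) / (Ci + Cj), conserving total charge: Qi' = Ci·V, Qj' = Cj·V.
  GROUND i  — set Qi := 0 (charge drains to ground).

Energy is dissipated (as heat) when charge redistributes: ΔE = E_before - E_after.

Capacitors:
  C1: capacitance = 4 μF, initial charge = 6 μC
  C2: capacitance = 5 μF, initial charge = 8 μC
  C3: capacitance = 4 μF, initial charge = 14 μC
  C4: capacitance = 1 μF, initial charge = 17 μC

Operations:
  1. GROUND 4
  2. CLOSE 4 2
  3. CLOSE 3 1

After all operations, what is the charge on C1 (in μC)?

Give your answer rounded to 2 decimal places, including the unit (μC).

Initial: C1(4μF, Q=6μC, V=1.50V), C2(5μF, Q=8μC, V=1.60V), C3(4μF, Q=14μC, V=3.50V), C4(1μF, Q=17μC, V=17.00V)
Op 1: GROUND 4: Q4=0; energy lost=144.500
Op 2: CLOSE 4-2: Q_total=8.00, C_total=6.00, V=1.33; Q4=1.33, Q2=6.67; dissipated=1.067
Op 3: CLOSE 3-1: Q_total=20.00, C_total=8.00, V=2.50; Q3=10.00, Q1=10.00; dissipated=4.000
Final charges: Q1=10.00, Q2=6.67, Q3=10.00, Q4=1.33

Answer: 10.00 μC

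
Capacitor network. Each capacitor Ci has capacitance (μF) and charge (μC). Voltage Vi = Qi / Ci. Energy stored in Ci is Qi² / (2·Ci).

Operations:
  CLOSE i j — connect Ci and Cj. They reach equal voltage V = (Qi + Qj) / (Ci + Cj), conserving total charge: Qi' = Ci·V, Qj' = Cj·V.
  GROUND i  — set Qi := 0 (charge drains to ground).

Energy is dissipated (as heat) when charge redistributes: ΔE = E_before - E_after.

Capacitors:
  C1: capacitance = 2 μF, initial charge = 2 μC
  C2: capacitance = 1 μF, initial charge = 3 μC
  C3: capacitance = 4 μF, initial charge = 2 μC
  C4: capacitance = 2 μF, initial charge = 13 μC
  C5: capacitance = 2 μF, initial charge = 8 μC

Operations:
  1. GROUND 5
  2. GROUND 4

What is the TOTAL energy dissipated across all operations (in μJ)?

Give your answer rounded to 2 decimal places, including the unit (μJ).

Initial: C1(2μF, Q=2μC, V=1.00V), C2(1μF, Q=3μC, V=3.00V), C3(4μF, Q=2μC, V=0.50V), C4(2μF, Q=13μC, V=6.50V), C5(2μF, Q=8μC, V=4.00V)
Op 1: GROUND 5: Q5=0; energy lost=16.000
Op 2: GROUND 4: Q4=0; energy lost=42.250
Total dissipated: 58.250 μJ

Answer: 58.25 μJ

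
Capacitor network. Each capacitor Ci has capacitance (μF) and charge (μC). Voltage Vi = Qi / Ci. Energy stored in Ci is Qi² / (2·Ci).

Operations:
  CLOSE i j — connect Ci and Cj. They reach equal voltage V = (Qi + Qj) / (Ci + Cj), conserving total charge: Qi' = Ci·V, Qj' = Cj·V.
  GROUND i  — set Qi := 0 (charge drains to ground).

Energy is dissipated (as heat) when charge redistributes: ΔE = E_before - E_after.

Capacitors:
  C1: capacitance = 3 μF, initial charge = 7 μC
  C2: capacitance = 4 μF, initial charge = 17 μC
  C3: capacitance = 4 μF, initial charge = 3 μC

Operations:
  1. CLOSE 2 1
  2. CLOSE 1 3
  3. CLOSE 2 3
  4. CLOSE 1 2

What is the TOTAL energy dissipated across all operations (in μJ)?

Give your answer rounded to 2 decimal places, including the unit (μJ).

Initial: C1(3μF, Q=7μC, V=2.33V), C2(4μF, Q=17μC, V=4.25V), C3(4μF, Q=3μC, V=0.75V)
Op 1: CLOSE 2-1: Q_total=24.00, C_total=7.00, V=3.43; Q2=13.71, Q1=10.29; dissipated=3.149
Op 2: CLOSE 1-3: Q_total=13.29, C_total=7.00, V=1.90; Q1=5.69, Q3=7.59; dissipated=6.150
Op 3: CLOSE 2-3: Q_total=21.31, C_total=8.00, V=2.66; Q2=10.65, Q3=10.65; dissipated=2.343
Op 4: CLOSE 1-2: Q_total=16.35, C_total=7.00, V=2.34; Q1=7.01, Q2=9.34; dissipated=0.502
Total dissipated: 12.143 μJ

Answer: 12.14 μJ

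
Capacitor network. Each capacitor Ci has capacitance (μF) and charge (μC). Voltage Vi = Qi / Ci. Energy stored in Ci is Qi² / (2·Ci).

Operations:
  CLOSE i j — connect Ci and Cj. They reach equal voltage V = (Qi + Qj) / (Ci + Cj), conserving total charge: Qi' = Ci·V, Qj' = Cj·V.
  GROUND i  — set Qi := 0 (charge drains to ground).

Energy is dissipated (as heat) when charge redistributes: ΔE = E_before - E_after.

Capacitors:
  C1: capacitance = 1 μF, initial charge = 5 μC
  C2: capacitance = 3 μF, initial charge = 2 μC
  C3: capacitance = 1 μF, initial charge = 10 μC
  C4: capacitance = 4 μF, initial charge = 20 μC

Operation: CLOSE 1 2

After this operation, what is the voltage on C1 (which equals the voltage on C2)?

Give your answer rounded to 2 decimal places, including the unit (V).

Answer: 1.75 V

Derivation:
Initial: C1(1μF, Q=5μC, V=5.00V), C2(3μF, Q=2μC, V=0.67V), C3(1μF, Q=10μC, V=10.00V), C4(4μF, Q=20μC, V=5.00V)
Op 1: CLOSE 1-2: Q_total=7.00, C_total=4.00, V=1.75; Q1=1.75, Q2=5.25; dissipated=7.042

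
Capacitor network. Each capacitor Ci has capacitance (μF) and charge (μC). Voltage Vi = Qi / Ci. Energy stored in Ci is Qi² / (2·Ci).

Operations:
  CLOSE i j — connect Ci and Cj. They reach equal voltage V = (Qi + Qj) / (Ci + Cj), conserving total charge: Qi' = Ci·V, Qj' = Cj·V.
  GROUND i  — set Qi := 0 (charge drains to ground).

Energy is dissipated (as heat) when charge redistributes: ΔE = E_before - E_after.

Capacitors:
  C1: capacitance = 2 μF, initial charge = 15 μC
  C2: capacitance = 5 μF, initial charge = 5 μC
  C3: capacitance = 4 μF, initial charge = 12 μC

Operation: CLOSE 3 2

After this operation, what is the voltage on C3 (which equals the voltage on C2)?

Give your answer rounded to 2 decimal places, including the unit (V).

Answer: 1.89 V

Derivation:
Initial: C1(2μF, Q=15μC, V=7.50V), C2(5μF, Q=5μC, V=1.00V), C3(4μF, Q=12μC, V=3.00V)
Op 1: CLOSE 3-2: Q_total=17.00, C_total=9.00, V=1.89; Q3=7.56, Q2=9.44; dissipated=4.444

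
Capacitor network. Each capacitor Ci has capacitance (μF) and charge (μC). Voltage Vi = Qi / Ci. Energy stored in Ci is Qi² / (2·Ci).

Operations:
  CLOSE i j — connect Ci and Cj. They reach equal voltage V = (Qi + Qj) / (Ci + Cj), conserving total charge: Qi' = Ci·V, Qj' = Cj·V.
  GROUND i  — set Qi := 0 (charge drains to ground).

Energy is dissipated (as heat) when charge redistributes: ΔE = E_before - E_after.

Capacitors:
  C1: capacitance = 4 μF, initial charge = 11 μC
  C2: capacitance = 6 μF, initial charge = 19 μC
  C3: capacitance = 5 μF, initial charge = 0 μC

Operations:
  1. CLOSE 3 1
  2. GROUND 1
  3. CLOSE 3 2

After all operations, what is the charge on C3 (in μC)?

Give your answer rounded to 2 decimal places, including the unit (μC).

Answer: 11.41 μC

Derivation:
Initial: C1(4μF, Q=11μC, V=2.75V), C2(6μF, Q=19μC, V=3.17V), C3(5μF, Q=0μC, V=0.00V)
Op 1: CLOSE 3-1: Q_total=11.00, C_total=9.00, V=1.22; Q3=6.11, Q1=4.89; dissipated=8.403
Op 2: GROUND 1: Q1=0; energy lost=2.988
Op 3: CLOSE 3-2: Q_total=25.11, C_total=11.00, V=2.28; Q3=11.41, Q2=13.70; dissipated=5.156
Final charges: Q1=0.00, Q2=13.70, Q3=11.41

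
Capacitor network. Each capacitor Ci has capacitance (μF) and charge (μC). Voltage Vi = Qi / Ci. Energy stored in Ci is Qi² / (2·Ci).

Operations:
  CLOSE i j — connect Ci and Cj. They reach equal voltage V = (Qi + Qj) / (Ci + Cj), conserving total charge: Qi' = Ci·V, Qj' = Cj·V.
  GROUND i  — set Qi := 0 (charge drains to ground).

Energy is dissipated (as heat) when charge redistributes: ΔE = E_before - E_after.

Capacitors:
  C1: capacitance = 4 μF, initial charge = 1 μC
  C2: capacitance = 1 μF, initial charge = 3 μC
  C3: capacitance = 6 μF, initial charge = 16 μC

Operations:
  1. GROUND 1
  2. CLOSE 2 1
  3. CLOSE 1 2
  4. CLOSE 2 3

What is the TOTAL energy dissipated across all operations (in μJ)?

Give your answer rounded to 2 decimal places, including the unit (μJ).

Initial: C1(4μF, Q=1μC, V=0.25V), C2(1μF, Q=3μC, V=3.00V), C3(6μF, Q=16μC, V=2.67V)
Op 1: GROUND 1: Q1=0; energy lost=0.125
Op 2: CLOSE 2-1: Q_total=3.00, C_total=5.00, V=0.60; Q2=0.60, Q1=2.40; dissipated=3.600
Op 3: CLOSE 1-2: Q_total=3.00, C_total=5.00, V=0.60; Q1=2.40, Q2=0.60; dissipated=0.000
Op 4: CLOSE 2-3: Q_total=16.60, C_total=7.00, V=2.37; Q2=2.37, Q3=14.23; dissipated=1.830
Total dissipated: 5.555 μJ

Answer: 5.56 μJ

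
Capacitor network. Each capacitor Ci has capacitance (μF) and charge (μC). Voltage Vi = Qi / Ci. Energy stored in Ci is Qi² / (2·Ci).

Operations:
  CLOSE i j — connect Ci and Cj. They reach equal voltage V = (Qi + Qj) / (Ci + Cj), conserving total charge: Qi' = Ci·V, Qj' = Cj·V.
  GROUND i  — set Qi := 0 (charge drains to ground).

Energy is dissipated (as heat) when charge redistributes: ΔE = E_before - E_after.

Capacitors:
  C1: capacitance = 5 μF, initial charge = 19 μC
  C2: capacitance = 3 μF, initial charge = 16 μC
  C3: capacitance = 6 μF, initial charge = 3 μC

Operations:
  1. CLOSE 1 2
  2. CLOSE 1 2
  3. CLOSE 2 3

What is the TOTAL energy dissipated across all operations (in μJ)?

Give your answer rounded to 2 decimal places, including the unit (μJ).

Answer: 17.22 μJ

Derivation:
Initial: C1(5μF, Q=19μC, V=3.80V), C2(3μF, Q=16μC, V=5.33V), C3(6μF, Q=3μC, V=0.50V)
Op 1: CLOSE 1-2: Q_total=35.00, C_total=8.00, V=4.38; Q1=21.88, Q2=13.12; dissipated=2.204
Op 2: CLOSE 1-2: Q_total=35.00, C_total=8.00, V=4.38; Q1=21.88, Q2=13.12; dissipated=0.000
Op 3: CLOSE 2-3: Q_total=16.12, C_total=9.00, V=1.79; Q2=5.38, Q3=10.75; dissipated=15.016
Total dissipated: 17.220 μJ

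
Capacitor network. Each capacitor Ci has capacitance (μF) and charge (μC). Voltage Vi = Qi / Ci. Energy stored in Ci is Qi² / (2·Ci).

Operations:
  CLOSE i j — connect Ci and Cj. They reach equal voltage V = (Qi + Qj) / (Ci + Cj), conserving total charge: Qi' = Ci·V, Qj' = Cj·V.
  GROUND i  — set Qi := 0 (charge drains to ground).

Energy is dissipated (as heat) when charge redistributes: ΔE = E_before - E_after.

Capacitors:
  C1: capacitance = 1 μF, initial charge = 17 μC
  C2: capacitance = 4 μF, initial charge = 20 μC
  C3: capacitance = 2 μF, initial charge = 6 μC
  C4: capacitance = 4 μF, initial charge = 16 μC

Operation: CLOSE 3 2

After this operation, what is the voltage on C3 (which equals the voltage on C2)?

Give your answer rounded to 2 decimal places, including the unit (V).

Initial: C1(1μF, Q=17μC, V=17.00V), C2(4μF, Q=20μC, V=5.00V), C3(2μF, Q=6μC, V=3.00V), C4(4μF, Q=16μC, V=4.00V)
Op 1: CLOSE 3-2: Q_total=26.00, C_total=6.00, V=4.33; Q3=8.67, Q2=17.33; dissipated=2.667

Answer: 4.33 V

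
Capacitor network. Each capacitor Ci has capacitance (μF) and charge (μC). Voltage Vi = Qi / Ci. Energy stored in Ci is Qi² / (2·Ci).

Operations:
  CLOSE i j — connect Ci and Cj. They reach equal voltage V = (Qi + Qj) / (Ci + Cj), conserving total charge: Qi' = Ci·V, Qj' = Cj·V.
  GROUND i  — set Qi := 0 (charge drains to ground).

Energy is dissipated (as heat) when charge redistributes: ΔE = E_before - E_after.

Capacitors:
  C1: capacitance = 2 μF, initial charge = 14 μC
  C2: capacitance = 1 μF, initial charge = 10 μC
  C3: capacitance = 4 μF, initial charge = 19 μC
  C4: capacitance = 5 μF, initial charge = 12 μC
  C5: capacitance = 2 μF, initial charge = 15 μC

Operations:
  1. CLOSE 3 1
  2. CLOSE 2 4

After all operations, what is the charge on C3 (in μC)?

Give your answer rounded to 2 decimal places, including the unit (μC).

Answer: 22.00 μC

Derivation:
Initial: C1(2μF, Q=14μC, V=7.00V), C2(1μF, Q=10μC, V=10.00V), C3(4μF, Q=19μC, V=4.75V), C4(5μF, Q=12μC, V=2.40V), C5(2μF, Q=15μC, V=7.50V)
Op 1: CLOSE 3-1: Q_total=33.00, C_total=6.00, V=5.50; Q3=22.00, Q1=11.00; dissipated=3.375
Op 2: CLOSE 2-4: Q_total=22.00, C_total=6.00, V=3.67; Q2=3.67, Q4=18.33; dissipated=24.067
Final charges: Q1=11.00, Q2=3.67, Q3=22.00, Q4=18.33, Q5=15.00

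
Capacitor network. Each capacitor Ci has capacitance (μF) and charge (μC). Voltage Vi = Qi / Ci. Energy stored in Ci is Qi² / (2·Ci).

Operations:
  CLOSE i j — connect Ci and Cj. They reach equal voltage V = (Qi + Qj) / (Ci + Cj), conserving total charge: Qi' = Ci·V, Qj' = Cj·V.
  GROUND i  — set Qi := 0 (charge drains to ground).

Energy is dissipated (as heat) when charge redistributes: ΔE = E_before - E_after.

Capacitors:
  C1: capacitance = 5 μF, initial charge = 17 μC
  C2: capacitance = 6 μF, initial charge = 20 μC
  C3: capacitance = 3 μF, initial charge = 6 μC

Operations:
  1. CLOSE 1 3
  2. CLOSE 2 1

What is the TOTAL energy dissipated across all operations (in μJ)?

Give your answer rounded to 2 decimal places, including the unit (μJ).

Initial: C1(5μF, Q=17μC, V=3.40V), C2(6μF, Q=20μC, V=3.33V), C3(3μF, Q=6μC, V=2.00V)
Op 1: CLOSE 1-3: Q_total=23.00, C_total=8.00, V=2.88; Q1=14.38, Q3=8.62; dissipated=1.837
Op 2: CLOSE 2-1: Q_total=34.38, C_total=11.00, V=3.12; Q2=18.75, Q1=15.62; dissipated=0.286
Total dissipated: 2.124 μJ

Answer: 2.12 μJ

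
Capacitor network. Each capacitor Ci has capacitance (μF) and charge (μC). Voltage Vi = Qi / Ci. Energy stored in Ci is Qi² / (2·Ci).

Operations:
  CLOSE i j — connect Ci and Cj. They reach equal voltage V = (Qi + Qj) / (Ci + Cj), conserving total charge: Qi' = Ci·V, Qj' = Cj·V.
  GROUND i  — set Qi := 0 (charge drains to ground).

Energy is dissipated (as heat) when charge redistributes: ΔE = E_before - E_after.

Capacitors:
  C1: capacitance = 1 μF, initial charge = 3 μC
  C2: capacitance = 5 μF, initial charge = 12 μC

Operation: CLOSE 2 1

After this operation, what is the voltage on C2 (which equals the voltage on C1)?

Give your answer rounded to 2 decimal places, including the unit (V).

Answer: 2.50 V

Derivation:
Initial: C1(1μF, Q=3μC, V=3.00V), C2(5μF, Q=12μC, V=2.40V)
Op 1: CLOSE 2-1: Q_total=15.00, C_total=6.00, V=2.50; Q2=12.50, Q1=2.50; dissipated=0.150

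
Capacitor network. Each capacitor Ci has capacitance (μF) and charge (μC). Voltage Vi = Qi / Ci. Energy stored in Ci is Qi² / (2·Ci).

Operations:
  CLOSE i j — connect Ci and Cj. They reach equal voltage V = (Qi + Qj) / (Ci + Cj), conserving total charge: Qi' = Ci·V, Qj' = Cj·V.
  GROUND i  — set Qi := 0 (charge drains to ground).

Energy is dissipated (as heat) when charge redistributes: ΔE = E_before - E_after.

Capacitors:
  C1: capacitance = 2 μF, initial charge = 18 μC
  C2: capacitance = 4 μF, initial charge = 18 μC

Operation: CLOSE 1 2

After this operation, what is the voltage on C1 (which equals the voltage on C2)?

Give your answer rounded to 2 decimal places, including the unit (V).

Initial: C1(2μF, Q=18μC, V=9.00V), C2(4μF, Q=18μC, V=4.50V)
Op 1: CLOSE 1-2: Q_total=36.00, C_total=6.00, V=6.00; Q1=12.00, Q2=24.00; dissipated=13.500

Answer: 6.00 V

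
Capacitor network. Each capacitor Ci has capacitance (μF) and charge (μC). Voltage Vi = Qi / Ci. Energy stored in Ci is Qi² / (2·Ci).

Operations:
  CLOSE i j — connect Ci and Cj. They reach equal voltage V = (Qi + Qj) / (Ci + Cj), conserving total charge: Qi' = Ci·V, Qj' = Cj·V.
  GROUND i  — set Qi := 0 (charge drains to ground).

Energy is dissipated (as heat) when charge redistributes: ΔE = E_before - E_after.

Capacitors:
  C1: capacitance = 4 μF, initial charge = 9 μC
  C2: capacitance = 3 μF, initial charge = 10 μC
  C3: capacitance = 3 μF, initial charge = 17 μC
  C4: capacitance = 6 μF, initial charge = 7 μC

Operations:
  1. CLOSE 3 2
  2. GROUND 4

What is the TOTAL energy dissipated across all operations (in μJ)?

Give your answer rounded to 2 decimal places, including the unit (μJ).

Answer: 8.17 μJ

Derivation:
Initial: C1(4μF, Q=9μC, V=2.25V), C2(3μF, Q=10μC, V=3.33V), C3(3μF, Q=17μC, V=5.67V), C4(6μF, Q=7μC, V=1.17V)
Op 1: CLOSE 3-2: Q_total=27.00, C_total=6.00, V=4.50; Q3=13.50, Q2=13.50; dissipated=4.083
Op 2: GROUND 4: Q4=0; energy lost=4.083
Total dissipated: 8.167 μJ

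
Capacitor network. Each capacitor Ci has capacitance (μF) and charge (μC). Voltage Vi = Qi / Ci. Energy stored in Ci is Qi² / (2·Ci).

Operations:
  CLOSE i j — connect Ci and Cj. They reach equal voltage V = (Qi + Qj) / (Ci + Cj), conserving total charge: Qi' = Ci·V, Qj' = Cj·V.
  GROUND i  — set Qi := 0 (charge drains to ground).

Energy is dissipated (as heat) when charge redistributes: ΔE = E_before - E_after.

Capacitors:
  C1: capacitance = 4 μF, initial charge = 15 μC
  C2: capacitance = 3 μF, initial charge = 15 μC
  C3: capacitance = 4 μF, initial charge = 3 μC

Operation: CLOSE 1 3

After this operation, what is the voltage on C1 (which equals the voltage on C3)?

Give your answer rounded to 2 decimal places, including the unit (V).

Answer: 2.25 V

Derivation:
Initial: C1(4μF, Q=15μC, V=3.75V), C2(3μF, Q=15μC, V=5.00V), C3(4μF, Q=3μC, V=0.75V)
Op 1: CLOSE 1-3: Q_total=18.00, C_total=8.00, V=2.25; Q1=9.00, Q3=9.00; dissipated=9.000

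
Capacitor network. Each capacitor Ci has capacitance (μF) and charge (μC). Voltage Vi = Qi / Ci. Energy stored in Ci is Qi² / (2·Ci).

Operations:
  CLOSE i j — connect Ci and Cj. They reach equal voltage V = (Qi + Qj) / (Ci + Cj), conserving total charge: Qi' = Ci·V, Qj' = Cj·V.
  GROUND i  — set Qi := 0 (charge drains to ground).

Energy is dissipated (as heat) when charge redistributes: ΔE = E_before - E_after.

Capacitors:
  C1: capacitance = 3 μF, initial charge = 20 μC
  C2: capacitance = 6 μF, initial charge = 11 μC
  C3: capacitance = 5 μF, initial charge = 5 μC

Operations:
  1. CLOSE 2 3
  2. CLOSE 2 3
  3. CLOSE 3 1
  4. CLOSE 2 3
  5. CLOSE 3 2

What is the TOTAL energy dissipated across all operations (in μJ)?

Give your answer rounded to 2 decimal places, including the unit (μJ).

Initial: C1(3μF, Q=20μC, V=6.67V), C2(6μF, Q=11μC, V=1.83V), C3(5μF, Q=5μC, V=1.00V)
Op 1: CLOSE 2-3: Q_total=16.00, C_total=11.00, V=1.45; Q2=8.73, Q3=7.27; dissipated=0.947
Op 2: CLOSE 2-3: Q_total=16.00, C_total=11.00, V=1.45; Q2=8.73, Q3=7.27; dissipated=0.000
Op 3: CLOSE 3-1: Q_total=27.27, C_total=8.00, V=3.41; Q3=17.05, Q1=10.23; dissipated=25.468
Op 4: CLOSE 2-3: Q_total=25.77, C_total=11.00, V=2.34; Q2=14.06, Q3=11.71; dissipated=5.209
Op 5: CLOSE 3-2: Q_total=25.77, C_total=11.00, V=2.34; Q3=11.71, Q2=14.06; dissipated=0.000
Total dissipated: 31.625 μJ

Answer: 31.62 μJ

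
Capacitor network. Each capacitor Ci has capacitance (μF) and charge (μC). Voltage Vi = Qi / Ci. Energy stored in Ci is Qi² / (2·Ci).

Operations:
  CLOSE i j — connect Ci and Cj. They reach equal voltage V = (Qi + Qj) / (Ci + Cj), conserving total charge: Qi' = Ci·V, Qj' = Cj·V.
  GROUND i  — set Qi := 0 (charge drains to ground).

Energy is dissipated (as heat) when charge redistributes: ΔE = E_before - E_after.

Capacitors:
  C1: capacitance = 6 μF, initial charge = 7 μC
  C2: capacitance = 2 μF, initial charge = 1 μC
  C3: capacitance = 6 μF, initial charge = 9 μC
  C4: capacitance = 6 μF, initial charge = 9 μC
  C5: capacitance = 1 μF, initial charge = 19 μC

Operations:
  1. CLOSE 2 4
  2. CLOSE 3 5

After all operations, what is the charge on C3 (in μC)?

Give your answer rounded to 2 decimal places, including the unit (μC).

Initial: C1(6μF, Q=7μC, V=1.17V), C2(2μF, Q=1μC, V=0.50V), C3(6μF, Q=9μC, V=1.50V), C4(6μF, Q=9μC, V=1.50V), C5(1μF, Q=19μC, V=19.00V)
Op 1: CLOSE 2-4: Q_total=10.00, C_total=8.00, V=1.25; Q2=2.50, Q4=7.50; dissipated=0.750
Op 2: CLOSE 3-5: Q_total=28.00, C_total=7.00, V=4.00; Q3=24.00, Q5=4.00; dissipated=131.250
Final charges: Q1=7.00, Q2=2.50, Q3=24.00, Q4=7.50, Q5=4.00

Answer: 24.00 μC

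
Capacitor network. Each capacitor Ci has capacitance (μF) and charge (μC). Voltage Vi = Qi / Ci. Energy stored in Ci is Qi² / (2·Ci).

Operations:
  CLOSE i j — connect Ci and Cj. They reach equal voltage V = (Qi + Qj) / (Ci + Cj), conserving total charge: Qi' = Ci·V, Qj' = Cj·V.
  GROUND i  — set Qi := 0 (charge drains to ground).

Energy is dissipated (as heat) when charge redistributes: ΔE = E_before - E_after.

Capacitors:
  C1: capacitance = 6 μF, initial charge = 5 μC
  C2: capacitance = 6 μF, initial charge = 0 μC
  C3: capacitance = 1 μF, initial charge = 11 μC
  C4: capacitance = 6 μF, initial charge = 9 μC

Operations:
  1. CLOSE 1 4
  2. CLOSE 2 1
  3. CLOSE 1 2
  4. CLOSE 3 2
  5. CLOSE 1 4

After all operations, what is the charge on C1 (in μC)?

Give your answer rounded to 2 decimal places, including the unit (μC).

Answer: 5.25 μC

Derivation:
Initial: C1(6μF, Q=5μC, V=0.83V), C2(6μF, Q=0μC, V=0.00V), C3(1μF, Q=11μC, V=11.00V), C4(6μF, Q=9μC, V=1.50V)
Op 1: CLOSE 1-4: Q_total=14.00, C_total=12.00, V=1.17; Q1=7.00, Q4=7.00; dissipated=0.667
Op 2: CLOSE 2-1: Q_total=7.00, C_total=12.00, V=0.58; Q2=3.50, Q1=3.50; dissipated=2.042
Op 3: CLOSE 1-2: Q_total=7.00, C_total=12.00, V=0.58; Q1=3.50, Q2=3.50; dissipated=0.000
Op 4: CLOSE 3-2: Q_total=14.50, C_total=7.00, V=2.07; Q3=2.07, Q2=12.43; dissipated=46.503
Op 5: CLOSE 1-4: Q_total=10.50, C_total=12.00, V=0.88; Q1=5.25, Q4=5.25; dissipated=0.510
Final charges: Q1=5.25, Q2=12.43, Q3=2.07, Q4=5.25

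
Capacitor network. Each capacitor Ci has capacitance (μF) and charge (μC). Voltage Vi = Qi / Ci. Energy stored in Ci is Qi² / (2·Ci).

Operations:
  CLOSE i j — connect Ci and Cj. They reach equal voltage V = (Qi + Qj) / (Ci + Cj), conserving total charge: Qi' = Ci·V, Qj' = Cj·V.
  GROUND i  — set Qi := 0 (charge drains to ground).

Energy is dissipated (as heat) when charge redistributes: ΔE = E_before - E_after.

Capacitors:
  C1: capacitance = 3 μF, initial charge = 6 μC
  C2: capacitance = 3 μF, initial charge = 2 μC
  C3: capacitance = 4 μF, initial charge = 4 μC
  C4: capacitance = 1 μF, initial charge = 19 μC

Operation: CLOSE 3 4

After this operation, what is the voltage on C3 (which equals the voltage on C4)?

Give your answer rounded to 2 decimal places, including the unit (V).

Initial: C1(3μF, Q=6μC, V=2.00V), C2(3μF, Q=2μC, V=0.67V), C3(4μF, Q=4μC, V=1.00V), C4(1μF, Q=19μC, V=19.00V)
Op 1: CLOSE 3-4: Q_total=23.00, C_total=5.00, V=4.60; Q3=18.40, Q4=4.60; dissipated=129.600

Answer: 4.60 V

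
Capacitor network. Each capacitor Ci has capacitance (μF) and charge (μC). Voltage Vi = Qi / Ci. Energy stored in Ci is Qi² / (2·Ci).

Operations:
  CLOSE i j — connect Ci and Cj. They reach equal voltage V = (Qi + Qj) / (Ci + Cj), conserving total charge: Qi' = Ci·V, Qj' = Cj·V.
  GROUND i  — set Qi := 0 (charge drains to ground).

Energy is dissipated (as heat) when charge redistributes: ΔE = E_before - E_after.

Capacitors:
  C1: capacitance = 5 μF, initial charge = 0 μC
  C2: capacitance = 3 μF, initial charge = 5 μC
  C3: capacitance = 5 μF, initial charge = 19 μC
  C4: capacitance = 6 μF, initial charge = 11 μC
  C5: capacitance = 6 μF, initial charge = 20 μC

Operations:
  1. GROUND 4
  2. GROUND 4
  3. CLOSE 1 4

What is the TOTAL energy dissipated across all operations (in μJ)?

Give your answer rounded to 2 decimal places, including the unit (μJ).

Initial: C1(5μF, Q=0μC, V=0.00V), C2(3μF, Q=5μC, V=1.67V), C3(5μF, Q=19μC, V=3.80V), C4(6μF, Q=11μC, V=1.83V), C5(6μF, Q=20μC, V=3.33V)
Op 1: GROUND 4: Q4=0; energy lost=10.083
Op 2: GROUND 4: Q4=0; energy lost=0.000
Op 3: CLOSE 1-4: Q_total=0.00, C_total=11.00, V=0.00; Q1=0.00, Q4=0.00; dissipated=0.000
Total dissipated: 10.083 μJ

Answer: 10.08 μJ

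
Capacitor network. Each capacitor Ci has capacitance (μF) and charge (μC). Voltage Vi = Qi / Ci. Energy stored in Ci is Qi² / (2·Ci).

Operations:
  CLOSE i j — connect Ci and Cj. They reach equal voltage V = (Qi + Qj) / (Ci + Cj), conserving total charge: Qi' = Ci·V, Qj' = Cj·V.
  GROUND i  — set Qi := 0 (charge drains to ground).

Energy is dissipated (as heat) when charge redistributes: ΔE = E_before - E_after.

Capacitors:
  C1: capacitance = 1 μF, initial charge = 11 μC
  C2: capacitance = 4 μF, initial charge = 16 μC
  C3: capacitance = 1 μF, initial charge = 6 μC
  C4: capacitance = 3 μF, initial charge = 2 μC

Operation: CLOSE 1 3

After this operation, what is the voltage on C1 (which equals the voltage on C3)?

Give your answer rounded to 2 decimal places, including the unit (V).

Initial: C1(1μF, Q=11μC, V=11.00V), C2(4μF, Q=16μC, V=4.00V), C3(1μF, Q=6μC, V=6.00V), C4(3μF, Q=2μC, V=0.67V)
Op 1: CLOSE 1-3: Q_total=17.00, C_total=2.00, V=8.50; Q1=8.50, Q3=8.50; dissipated=6.250

Answer: 8.50 V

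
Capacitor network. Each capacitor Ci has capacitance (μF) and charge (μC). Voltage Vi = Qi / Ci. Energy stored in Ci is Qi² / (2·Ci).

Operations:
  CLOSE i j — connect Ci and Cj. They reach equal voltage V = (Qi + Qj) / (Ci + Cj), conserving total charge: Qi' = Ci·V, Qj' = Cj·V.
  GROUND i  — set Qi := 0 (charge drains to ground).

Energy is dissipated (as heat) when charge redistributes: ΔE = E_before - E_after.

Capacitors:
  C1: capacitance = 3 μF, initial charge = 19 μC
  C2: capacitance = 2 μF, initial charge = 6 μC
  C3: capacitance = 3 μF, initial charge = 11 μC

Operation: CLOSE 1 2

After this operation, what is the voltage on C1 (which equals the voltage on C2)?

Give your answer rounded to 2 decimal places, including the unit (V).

Answer: 5.00 V

Derivation:
Initial: C1(3μF, Q=19μC, V=6.33V), C2(2μF, Q=6μC, V=3.00V), C3(3μF, Q=11μC, V=3.67V)
Op 1: CLOSE 1-2: Q_total=25.00, C_total=5.00, V=5.00; Q1=15.00, Q2=10.00; dissipated=6.667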